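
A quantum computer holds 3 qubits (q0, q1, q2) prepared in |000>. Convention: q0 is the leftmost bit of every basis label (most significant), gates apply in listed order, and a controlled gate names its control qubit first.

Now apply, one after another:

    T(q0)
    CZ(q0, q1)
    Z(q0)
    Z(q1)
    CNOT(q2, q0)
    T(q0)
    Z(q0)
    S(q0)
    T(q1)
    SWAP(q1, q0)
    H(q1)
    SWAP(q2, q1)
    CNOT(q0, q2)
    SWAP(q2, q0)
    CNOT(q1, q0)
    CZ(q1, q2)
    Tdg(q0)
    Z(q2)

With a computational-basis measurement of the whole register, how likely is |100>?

Outcome |100> occurs with probability 1/2.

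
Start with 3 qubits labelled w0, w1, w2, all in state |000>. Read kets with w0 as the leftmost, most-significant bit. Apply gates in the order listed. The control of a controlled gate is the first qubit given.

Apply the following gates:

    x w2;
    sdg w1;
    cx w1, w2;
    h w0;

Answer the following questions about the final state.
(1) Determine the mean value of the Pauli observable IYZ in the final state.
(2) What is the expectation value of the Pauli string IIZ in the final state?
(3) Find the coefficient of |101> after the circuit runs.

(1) The expectation value of IYZ is 0.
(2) In the final state, IIZ has expectation -1.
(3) The final state's coefficient on |101> equals sqrt(2)/2.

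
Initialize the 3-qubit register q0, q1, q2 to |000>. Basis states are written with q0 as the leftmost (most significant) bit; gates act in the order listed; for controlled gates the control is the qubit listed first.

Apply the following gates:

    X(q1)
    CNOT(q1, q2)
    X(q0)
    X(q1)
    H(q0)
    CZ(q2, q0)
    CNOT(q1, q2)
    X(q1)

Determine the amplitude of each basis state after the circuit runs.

The final amplitudes are sqrt(2)/2 on |011>, sqrt(2)/2 on |111>, and 0 on every other basis state.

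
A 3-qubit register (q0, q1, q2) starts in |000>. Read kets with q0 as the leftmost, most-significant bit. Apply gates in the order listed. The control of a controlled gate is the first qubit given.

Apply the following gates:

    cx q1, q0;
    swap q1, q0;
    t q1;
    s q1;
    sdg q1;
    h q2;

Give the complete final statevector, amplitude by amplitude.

The resulting statevector has amplitude sqrt(2)/2 on |000>, sqrt(2)/2 on |001>, and 0 on every other basis state. Key observation: steps 4-5 multiply out to the identity, so the circuit reduces to the remaining gates.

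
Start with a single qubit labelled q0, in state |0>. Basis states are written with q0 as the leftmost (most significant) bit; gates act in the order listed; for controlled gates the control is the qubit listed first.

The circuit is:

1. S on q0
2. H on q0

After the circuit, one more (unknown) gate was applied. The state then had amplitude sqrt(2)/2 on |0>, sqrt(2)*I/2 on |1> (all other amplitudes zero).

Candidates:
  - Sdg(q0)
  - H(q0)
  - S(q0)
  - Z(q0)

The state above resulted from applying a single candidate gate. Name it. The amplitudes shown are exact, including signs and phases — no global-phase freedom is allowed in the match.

The unique candidate consistent with the amplitudes is S(q0).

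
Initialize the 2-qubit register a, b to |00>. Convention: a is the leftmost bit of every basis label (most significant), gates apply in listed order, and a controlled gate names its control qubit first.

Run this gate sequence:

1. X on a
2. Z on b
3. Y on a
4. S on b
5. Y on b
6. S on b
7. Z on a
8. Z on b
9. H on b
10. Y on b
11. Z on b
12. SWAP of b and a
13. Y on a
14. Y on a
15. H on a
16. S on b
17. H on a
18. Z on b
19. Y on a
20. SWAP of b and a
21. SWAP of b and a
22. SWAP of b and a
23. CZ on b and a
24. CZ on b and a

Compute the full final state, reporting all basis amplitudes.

The final amplitudes are sqrt(2)*I/2 on |00>, sqrt(2)*I/2 on |01>, 0 on |10>, 0 on |11>.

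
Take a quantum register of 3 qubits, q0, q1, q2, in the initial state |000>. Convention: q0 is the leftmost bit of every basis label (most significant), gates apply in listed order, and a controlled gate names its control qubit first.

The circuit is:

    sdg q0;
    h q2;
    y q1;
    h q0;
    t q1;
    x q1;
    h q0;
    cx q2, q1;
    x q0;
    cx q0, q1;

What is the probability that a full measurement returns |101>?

A full measurement returns |101> with probability 1/2.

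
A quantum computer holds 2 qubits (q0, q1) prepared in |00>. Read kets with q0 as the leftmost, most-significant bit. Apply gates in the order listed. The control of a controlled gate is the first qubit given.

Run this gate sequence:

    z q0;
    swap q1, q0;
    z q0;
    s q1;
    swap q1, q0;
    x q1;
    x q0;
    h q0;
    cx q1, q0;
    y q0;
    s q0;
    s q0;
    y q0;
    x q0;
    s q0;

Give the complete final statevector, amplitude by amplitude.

After the circuit, the state carries amplitude 0 on |00>, sqrt(2)/2 on |01>, 0 on |10>, sqrt(2)*I/2 on |11>.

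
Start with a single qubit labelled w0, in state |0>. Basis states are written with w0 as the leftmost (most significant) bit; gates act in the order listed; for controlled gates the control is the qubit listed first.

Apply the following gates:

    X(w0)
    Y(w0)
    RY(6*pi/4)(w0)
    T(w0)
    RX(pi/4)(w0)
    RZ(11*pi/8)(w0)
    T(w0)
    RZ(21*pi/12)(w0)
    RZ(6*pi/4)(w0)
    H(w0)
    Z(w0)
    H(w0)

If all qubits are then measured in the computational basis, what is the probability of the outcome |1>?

The probability of measuring |1> is 1/4.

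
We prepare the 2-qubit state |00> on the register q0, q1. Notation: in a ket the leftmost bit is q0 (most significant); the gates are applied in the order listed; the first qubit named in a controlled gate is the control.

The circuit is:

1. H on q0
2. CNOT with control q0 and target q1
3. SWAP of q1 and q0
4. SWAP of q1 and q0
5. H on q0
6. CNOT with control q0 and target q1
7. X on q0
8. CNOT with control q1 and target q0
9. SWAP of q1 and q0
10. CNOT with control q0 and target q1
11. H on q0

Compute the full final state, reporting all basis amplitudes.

The resulting statevector has amplitude 0 on |00>, sqrt(2)/2 on |01>, -sqrt(2)/2 on |10>, 0 on |11>.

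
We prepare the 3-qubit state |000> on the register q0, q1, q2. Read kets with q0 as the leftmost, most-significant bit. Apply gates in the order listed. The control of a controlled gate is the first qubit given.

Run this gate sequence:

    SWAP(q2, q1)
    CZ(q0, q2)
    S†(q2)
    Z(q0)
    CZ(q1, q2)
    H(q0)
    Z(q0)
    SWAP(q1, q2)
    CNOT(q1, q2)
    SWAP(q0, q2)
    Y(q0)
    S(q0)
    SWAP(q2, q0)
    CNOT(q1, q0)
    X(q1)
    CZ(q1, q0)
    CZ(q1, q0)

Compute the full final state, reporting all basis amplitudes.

After the circuit, the state carries amplitude -sqrt(2)/2 on |011>, sqrt(2)/2 on |111>, and 0 on every other basis state.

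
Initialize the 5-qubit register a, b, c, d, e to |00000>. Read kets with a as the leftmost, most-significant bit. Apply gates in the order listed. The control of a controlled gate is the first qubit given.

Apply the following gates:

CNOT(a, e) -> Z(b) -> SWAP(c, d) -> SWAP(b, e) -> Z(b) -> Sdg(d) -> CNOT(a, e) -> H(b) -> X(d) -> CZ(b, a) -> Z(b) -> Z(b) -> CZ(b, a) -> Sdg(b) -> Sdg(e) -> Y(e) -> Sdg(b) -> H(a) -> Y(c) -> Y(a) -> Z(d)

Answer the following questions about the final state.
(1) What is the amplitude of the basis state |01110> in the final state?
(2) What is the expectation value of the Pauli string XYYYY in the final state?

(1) |01110> carries amplitude 0 in the final state.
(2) The observable XYYYY averages to 0.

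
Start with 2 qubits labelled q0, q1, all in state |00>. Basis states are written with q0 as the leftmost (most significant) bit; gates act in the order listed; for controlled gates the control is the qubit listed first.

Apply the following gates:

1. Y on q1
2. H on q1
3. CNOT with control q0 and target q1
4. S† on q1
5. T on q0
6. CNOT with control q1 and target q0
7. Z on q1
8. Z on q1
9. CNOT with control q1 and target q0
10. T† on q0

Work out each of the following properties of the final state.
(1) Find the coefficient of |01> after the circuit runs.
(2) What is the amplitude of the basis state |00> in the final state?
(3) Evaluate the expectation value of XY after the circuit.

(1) The final state's coefficient on |01> equals -sqrt(2)/2. Key observation: steps 5-10 multiply out to the identity, so the circuit reduces to the remaining gates.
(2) The final state's coefficient on |00> equals sqrt(2)*I/2.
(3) The expectation value of XY is 0.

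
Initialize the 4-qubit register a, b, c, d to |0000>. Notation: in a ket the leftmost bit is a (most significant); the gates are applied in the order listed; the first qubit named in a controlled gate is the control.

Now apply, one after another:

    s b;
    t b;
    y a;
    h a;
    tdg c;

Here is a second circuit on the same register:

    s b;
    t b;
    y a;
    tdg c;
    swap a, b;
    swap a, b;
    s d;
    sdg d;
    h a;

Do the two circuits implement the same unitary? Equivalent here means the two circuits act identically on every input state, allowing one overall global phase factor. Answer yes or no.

Yes — the two circuits implement the same unitary up to a global phase.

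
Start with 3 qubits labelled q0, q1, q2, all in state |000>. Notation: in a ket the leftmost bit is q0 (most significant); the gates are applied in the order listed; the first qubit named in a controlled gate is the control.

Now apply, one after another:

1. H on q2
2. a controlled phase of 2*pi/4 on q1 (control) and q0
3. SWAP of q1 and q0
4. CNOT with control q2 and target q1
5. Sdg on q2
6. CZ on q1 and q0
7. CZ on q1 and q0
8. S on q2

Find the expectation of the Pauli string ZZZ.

The observable ZZZ averages to 1. Key observation: steps 5-8 multiply out to the identity, so the circuit reduces to the remaining gates.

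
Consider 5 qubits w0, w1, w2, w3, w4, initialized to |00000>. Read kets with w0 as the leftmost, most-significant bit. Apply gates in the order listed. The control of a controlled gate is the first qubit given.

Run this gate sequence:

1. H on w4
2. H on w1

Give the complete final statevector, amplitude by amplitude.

After the circuit, the state carries amplitude 1/2 on |00000>, 1/2 on |00001>, 1/2 on |01000>, 1/2 on |01001>, and 0 on every other basis state.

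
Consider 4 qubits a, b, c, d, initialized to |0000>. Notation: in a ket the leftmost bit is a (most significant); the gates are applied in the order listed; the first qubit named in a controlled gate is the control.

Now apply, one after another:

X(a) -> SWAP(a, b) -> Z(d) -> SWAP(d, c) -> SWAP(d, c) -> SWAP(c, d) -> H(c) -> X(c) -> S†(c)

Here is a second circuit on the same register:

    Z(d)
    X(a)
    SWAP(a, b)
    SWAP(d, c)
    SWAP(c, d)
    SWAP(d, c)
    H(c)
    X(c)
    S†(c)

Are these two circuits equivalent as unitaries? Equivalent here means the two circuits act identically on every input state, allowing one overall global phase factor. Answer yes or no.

Yes — the two circuits implement the same unitary up to a global phase.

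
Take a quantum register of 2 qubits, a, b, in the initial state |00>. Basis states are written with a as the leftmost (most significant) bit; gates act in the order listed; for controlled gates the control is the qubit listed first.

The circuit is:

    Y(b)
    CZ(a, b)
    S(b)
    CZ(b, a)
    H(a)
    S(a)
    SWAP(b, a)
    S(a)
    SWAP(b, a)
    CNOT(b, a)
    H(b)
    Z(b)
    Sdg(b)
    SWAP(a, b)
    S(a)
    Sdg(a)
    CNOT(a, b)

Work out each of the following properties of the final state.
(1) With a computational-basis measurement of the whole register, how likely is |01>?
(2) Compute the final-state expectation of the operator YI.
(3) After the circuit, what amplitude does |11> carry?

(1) The probability of measuring |01> is 1/4.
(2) In the final state, YI has expectation 0.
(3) The amplitude on |11> is -I/2.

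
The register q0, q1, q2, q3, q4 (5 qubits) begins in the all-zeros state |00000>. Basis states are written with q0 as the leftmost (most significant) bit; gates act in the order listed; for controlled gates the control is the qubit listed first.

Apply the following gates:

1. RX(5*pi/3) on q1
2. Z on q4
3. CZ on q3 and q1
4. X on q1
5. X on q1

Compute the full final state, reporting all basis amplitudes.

After the circuit, the state carries amplitude -sqrt(3)/2 on |00000>, -I/2 on |01000>, and 0 on every other basis state.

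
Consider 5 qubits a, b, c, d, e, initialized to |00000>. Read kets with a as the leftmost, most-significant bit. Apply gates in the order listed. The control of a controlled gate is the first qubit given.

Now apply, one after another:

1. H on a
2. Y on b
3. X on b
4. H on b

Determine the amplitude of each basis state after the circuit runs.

The final amplitudes are I/2 on |00000>, I/2 on |01000>, I/2 on |10000>, I/2 on |11000>, and 0 on every other basis state.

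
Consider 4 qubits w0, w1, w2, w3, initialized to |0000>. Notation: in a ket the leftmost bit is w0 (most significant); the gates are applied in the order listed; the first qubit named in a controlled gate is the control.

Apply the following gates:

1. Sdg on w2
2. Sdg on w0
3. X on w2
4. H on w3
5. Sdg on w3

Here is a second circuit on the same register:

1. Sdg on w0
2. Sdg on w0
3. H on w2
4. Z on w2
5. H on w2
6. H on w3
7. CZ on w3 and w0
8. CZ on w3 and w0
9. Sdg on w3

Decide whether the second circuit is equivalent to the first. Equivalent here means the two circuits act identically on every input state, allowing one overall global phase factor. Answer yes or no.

No, they are not equivalent — no single phase factor reconciles the two unitaries.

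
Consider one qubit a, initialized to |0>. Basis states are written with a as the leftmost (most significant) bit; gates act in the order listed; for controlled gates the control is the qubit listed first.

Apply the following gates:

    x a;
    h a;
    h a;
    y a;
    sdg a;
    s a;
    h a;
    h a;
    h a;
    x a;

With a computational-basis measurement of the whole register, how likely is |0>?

Outcome |0> occurs with probability 1/2.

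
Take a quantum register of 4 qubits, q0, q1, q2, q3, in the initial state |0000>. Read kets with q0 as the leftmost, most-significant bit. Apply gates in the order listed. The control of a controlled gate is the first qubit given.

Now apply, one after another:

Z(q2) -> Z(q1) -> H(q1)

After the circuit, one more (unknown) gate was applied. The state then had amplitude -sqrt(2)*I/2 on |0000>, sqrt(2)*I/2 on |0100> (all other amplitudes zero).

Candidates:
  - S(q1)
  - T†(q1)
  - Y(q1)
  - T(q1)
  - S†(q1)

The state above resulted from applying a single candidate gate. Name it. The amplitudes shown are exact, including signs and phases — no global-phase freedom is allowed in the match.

The applied gate was Y(q1).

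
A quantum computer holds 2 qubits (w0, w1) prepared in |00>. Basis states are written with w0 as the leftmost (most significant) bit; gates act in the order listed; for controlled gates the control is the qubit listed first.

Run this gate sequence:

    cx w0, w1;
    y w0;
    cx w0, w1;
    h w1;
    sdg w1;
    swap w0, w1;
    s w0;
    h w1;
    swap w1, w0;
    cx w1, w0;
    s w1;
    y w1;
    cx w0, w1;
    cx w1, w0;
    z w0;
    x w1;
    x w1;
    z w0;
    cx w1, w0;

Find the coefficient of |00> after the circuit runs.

|00> carries amplitude I/2 in the final state. Key observation: the block from step 14 through step 19 cancels to the identity and can be dropped.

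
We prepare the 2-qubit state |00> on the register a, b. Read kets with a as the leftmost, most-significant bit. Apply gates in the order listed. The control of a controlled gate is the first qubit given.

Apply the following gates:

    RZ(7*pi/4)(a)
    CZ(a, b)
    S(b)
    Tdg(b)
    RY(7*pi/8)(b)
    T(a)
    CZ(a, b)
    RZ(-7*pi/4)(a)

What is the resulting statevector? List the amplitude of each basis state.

The final amplitudes are cos(7*pi/16) on |00>, sin(7*pi/16) on |01>, 0 on |10>, 0 on |11>.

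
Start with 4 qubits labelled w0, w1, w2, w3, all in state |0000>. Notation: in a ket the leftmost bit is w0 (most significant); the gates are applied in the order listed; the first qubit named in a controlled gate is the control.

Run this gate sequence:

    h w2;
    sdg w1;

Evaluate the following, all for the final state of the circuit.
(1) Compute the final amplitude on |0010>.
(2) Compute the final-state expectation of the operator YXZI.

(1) |0010> carries amplitude sqrt(2)/2 in the final state.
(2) The expectation value of YXZI is 0.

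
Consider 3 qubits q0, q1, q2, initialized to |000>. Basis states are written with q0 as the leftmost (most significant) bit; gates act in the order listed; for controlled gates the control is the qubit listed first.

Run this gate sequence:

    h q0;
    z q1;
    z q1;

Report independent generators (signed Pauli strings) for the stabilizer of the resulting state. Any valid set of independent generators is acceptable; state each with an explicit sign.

The final state is stabilized by the group generated by +XII, +IZI, +IIZ; other independent generating sets are equally valid.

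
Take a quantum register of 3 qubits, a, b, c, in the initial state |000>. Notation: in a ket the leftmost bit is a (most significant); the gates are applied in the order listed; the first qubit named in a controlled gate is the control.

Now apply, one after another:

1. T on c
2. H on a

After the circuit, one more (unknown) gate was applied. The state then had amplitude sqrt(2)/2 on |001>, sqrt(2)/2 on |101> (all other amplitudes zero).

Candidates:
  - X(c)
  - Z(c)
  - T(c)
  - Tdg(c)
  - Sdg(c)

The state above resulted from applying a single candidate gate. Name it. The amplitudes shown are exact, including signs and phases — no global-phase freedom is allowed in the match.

The applied gate was X(c).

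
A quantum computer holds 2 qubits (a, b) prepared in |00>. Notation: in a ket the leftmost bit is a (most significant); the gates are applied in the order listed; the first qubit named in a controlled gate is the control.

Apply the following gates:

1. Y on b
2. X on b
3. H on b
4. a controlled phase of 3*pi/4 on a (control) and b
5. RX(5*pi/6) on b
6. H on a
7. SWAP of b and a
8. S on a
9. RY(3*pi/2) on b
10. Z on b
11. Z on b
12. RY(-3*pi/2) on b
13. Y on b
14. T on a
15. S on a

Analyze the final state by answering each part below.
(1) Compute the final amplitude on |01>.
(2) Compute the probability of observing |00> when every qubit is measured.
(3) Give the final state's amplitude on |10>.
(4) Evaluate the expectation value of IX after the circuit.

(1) |01> carries amplitude (1 - I)*(-sqrt(6) + sqrt(2)*I)/8 in the final state.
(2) A full measurement returns |00> with probability 1/4.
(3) The final state's coefficient on |10> equals (-sqrt(6) + sqrt(2) + sqrt(2)*I + sqrt(6)*I)*exp(I*pi/4)/8.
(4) In the final state, IX has expectation -1.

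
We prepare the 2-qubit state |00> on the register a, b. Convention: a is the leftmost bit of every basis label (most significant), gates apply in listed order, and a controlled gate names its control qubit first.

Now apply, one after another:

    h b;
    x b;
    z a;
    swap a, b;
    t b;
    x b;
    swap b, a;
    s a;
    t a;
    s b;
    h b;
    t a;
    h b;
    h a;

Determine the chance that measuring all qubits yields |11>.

The probability of measuring |11> is 1/4.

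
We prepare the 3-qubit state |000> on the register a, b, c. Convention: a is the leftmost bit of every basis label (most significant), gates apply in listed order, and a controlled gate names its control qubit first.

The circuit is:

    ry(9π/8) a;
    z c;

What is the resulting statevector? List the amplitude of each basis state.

The resulting statevector has amplitude -sin(pi/16) on |000>, sin(7*pi/16) on |100>, and 0 on every other basis state.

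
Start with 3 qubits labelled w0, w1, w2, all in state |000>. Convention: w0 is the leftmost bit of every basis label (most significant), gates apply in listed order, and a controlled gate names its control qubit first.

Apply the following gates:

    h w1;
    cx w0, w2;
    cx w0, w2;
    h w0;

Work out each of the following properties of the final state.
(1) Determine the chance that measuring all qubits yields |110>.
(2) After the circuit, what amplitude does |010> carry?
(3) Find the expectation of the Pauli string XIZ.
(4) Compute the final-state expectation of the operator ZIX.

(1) The probability of measuring |110> is 1/4. Key observation: steps 2-3 multiply out to the identity, so the circuit reduces to the remaining gates.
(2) |010> carries amplitude 1/2 in the final state.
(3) In the final state, XIZ has expectation 1.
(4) In the final state, ZIX has expectation 0.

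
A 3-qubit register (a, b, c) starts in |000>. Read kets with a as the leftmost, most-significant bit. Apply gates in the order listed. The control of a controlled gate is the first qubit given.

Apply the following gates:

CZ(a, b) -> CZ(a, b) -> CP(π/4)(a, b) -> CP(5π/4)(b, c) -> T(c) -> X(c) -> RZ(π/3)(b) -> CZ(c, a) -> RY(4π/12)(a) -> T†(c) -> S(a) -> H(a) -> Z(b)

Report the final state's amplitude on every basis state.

After the circuit, the state carries amplitude (sqrt(2) - sqrt(6)*I)*exp(I*pi/12)/4 on |001>, (-sqrt(6) + sqrt(2)*I)*exp(7*I*pi/12)/4 on |101>, and 0 on every other basis state. Key observation: the block from step 1 through step 2 cancels to the identity and can be dropped.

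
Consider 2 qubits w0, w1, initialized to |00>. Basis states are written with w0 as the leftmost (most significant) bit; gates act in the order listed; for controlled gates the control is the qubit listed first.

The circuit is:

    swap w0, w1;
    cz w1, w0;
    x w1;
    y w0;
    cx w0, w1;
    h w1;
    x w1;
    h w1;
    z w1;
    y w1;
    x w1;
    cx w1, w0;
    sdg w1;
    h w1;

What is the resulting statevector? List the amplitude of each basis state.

The final amplitudes are 0 on |00>, 0 on |01>, -sqrt(2)/2 on |10>, -sqrt(2)/2 on |11>.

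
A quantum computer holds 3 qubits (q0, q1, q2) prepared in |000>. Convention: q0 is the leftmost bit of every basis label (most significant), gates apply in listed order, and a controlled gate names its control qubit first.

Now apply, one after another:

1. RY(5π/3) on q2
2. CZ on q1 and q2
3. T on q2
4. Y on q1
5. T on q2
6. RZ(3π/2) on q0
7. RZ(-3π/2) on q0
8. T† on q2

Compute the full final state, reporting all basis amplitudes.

The resulting statevector has amplitude -sqrt(3)*I/2 on |010>, exp(3*I*pi/4)/2 on |011>, and 0 on every other basis state.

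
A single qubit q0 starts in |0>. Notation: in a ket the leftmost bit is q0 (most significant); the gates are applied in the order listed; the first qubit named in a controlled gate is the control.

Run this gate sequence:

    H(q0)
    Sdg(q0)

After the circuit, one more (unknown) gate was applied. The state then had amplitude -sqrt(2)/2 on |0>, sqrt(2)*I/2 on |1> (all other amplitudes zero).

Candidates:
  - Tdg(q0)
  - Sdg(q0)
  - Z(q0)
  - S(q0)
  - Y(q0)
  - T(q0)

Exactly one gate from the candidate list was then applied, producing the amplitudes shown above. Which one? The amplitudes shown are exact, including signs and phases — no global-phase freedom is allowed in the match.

The applied gate was Y(q0).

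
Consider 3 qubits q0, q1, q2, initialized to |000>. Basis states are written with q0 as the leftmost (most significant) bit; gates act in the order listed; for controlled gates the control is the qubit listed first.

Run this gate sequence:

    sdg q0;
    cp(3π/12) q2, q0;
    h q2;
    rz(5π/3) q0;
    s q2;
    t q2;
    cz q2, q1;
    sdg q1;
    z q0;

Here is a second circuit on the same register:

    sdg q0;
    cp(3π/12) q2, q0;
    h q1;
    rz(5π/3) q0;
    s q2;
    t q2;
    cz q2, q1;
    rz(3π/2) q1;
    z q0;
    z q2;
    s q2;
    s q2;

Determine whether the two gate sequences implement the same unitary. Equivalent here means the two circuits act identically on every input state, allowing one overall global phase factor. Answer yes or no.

No, they are not equivalent — no single phase factor reconciles the two unitaries.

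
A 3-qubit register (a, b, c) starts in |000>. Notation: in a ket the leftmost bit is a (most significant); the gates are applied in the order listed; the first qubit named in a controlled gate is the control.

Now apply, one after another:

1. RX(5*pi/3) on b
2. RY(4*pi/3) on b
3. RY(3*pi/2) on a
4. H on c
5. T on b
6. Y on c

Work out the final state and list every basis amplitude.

The resulting statevector has amplitude sqrt(3)*(-1 + I)/8 on |000>, sqrt(3)*(1 - I)/8 on |001>, (-1 - 3*I)*exp(I*pi/4)/8 on |010>, exp(I*pi/4)/8 + 3*exp(3*I*pi/4)/8 on |011>, sqrt(3)*(1 - I)/8 on |100>, sqrt(3)*(-1 + I)/8 on |101>, exp(I*pi/4)/8 + 3*exp(3*I*pi/4)/8 on |110>, (-1 - 3*I)*exp(I*pi/4)/8 on |111>.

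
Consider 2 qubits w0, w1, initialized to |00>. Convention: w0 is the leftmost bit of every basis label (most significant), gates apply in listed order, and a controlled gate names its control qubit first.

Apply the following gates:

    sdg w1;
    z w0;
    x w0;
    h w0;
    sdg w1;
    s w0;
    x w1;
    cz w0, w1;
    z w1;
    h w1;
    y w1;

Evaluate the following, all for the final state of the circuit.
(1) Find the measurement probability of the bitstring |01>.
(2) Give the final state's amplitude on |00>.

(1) Outcome |01> occurs with probability 1/4.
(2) |00> carries amplitude -I/2 in the final state.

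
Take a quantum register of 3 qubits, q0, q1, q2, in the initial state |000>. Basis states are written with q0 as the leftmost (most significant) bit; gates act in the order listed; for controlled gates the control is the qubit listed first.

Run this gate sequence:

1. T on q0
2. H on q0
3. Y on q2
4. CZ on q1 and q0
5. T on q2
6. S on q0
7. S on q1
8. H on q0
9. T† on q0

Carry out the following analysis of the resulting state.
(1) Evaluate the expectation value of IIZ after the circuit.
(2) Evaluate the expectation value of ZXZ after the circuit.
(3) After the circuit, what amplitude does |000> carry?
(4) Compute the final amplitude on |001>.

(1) The observable IIZ averages to -1.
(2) In the final state, ZXZ has expectation 0.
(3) The final state's coefficient on |000> equals 0.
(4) |001> carries amplitude -sqrt(2)/2 in the final state.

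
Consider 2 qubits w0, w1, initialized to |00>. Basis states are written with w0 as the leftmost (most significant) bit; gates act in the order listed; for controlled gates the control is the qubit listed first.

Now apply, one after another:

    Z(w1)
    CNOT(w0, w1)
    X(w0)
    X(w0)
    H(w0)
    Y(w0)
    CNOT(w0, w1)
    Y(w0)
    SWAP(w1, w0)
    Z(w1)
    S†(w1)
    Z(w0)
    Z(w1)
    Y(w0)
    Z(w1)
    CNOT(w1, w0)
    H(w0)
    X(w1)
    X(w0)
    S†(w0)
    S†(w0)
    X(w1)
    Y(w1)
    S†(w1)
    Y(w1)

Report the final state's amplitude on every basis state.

The resulting statevector has amplitude 1/2 on |00>, -1/2 on |01>, -1/2 on |10>, 1/2 on |11>.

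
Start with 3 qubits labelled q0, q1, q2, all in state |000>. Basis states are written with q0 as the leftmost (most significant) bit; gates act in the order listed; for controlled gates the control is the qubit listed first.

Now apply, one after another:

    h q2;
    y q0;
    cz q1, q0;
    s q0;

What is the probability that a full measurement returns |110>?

A full measurement returns |110> with probability 0.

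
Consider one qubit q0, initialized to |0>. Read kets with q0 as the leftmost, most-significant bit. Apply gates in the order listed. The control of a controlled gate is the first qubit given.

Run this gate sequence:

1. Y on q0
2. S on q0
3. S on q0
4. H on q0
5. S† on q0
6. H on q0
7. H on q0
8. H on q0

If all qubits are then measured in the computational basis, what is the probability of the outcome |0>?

Outcome |0> occurs with probability 1/2.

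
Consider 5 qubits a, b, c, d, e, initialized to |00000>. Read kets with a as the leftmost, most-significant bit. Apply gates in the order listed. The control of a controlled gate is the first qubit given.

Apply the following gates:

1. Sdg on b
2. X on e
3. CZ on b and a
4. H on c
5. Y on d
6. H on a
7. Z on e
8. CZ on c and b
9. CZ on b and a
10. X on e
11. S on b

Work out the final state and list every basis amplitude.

After the circuit, the state carries amplitude -I/2 on |00010>, -I/2 on |00110>, -I/2 on |10010>, -I/2 on |10110>, and 0 on every other basis state.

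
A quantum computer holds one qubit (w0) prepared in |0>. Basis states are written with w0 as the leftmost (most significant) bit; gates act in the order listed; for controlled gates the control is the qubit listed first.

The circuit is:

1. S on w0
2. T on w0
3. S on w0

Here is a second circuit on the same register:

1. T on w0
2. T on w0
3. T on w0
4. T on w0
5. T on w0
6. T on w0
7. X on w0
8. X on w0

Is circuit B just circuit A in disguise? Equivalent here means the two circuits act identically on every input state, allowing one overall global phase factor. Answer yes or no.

No — the two circuits implement different unitaries, even allowing a global phase.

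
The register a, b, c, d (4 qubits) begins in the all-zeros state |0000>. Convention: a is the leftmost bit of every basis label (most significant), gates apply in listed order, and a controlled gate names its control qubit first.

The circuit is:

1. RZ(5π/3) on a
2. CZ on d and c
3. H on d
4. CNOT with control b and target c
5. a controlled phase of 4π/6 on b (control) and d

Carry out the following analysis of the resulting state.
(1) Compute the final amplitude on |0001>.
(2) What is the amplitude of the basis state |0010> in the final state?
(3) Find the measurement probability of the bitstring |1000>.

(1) The final state's coefficient on |0001> equals -sqrt(2)*exp(I*pi/6)/2.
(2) |0010> carries amplitude 0 in the final state.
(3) The probability of measuring |1000> is 0.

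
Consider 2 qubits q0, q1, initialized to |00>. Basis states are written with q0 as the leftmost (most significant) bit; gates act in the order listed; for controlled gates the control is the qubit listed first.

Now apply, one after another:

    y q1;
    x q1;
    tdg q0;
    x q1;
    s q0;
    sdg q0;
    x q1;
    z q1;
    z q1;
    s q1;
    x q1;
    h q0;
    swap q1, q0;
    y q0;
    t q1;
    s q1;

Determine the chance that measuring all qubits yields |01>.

The probability of measuring |01> is 1/2.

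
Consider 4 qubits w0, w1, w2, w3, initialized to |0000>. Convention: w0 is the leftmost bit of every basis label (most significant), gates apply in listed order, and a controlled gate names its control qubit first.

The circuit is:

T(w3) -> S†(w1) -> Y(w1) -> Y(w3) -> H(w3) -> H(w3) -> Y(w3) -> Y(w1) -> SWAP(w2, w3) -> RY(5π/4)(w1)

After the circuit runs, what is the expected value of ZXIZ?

In the final state, ZXIZ has expectation -sqrt(2)/2. Key observation: gates 3-8 undo each other exactly, leaving only the rest of the circuit to track.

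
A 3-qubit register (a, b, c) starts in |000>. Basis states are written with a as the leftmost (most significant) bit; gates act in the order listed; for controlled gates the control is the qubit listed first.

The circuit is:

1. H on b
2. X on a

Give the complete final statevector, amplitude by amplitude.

The final amplitudes are sqrt(2)/2 on |100>, sqrt(2)/2 on |110>, and 0 on every other basis state.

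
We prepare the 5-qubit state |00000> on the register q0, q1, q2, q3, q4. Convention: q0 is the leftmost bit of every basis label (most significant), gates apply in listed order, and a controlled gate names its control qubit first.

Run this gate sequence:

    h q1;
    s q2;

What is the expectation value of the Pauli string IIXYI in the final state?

The observable IIXYI averages to 0.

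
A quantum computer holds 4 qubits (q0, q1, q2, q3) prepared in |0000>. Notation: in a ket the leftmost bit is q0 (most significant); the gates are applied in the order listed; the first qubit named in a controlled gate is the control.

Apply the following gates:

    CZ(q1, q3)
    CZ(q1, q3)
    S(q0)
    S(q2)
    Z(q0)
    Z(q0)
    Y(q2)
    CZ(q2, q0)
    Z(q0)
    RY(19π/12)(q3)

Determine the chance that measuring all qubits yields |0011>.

A full measurement returns |0011> with probability -sqrt(6)/8 + sqrt(2)/8 + 1/2.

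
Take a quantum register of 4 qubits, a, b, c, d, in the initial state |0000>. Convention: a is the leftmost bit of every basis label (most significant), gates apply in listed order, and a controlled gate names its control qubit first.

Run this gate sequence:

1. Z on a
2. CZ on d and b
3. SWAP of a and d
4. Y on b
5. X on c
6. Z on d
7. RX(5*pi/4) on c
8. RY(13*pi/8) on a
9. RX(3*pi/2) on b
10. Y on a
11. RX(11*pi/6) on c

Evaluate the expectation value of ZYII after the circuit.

In the final state, ZYII has expectation sqrt(2 - sqrt(2))/2.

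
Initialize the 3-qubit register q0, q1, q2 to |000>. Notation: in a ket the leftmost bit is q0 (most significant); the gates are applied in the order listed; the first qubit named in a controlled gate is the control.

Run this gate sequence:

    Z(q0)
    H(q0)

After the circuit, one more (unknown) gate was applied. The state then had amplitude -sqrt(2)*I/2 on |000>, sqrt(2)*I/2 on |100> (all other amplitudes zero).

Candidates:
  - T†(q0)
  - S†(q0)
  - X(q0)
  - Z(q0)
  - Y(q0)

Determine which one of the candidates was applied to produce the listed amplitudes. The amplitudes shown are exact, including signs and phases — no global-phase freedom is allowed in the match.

The applied gate was Y(q0).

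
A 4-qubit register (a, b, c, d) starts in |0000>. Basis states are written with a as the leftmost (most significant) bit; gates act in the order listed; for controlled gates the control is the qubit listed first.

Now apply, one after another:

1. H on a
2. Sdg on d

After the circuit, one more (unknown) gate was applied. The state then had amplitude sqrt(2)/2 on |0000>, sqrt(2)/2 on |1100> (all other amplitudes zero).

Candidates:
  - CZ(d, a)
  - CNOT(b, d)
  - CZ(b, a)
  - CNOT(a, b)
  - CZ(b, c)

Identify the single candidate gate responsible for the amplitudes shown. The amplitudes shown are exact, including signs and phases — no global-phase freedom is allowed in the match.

The unique candidate consistent with the amplitudes is CNOT(a, b).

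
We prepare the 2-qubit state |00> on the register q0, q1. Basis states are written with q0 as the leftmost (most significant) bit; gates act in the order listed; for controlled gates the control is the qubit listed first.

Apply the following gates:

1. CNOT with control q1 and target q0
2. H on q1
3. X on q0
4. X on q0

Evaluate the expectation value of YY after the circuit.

The expectation value of YY is 0. Key observation: steps 3-4 multiply out to the identity, so the circuit reduces to the remaining gates.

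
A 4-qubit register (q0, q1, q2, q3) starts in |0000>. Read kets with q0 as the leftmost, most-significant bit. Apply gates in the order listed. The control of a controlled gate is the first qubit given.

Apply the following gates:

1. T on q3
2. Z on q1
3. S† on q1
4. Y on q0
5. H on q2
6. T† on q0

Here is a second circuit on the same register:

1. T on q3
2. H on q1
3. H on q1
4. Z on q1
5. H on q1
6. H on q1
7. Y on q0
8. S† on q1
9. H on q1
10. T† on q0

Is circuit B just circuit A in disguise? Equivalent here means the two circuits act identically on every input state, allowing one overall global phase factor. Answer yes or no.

No: there is an input state on which the two circuits produce genuinely different outputs (not merely differing by a phase).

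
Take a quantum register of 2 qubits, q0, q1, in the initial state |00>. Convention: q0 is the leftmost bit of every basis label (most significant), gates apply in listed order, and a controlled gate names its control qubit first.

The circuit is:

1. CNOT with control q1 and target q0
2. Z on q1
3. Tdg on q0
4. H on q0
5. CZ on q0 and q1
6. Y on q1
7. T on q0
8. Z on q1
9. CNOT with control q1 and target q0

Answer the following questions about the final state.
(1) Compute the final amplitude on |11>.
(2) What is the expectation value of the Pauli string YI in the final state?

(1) The final state's coefficient on |11> equals -sqrt(2)*I/2.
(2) In the final state, YI has expectation -sqrt(2)/2.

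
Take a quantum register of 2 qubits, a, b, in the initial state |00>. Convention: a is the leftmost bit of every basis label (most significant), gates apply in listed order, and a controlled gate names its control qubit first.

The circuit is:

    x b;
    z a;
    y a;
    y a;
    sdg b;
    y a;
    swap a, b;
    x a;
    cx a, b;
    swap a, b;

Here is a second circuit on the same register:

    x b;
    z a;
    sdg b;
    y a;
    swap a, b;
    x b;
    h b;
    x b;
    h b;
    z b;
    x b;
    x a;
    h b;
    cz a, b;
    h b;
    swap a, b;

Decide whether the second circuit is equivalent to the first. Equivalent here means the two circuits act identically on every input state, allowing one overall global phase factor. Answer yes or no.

Yes — the two circuits implement the same unitary up to a global phase.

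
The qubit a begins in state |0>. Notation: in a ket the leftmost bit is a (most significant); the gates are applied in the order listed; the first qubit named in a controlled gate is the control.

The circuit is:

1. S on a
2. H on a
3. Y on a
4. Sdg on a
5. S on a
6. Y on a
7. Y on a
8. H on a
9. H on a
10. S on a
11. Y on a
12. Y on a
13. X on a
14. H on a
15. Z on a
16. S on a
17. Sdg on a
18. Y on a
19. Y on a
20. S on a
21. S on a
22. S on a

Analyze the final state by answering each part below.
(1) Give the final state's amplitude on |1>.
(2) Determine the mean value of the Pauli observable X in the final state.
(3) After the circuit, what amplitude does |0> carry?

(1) |1> carries amplitude -1/2 - I/2 in the final state. Key observation: the block from step 17 through step 20 cancels to the identity and can be dropped.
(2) In the final state, X has expectation 1.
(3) The amplitude on |0> is -1/2 - I/2.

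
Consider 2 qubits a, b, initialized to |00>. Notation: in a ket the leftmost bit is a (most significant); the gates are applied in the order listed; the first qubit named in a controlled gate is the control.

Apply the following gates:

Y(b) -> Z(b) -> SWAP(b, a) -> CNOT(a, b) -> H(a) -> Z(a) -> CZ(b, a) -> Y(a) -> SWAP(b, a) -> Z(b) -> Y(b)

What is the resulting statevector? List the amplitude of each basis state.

After the circuit, the state carries amplitude 0 on |00>, 0 on |01>, sqrt(2)*I/2 on |10>, sqrt(2)*I/2 on |11>.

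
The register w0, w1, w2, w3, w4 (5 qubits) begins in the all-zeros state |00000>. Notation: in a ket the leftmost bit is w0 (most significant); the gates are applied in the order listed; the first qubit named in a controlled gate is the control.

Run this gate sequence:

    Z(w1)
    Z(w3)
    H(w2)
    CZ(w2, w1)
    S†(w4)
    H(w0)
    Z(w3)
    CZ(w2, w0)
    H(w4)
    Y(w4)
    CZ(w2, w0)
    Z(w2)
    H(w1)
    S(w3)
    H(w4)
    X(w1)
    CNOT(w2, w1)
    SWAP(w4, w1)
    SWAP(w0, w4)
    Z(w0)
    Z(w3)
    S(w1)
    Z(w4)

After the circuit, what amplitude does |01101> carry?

The amplitude on |01101> is sqrt(2)/4.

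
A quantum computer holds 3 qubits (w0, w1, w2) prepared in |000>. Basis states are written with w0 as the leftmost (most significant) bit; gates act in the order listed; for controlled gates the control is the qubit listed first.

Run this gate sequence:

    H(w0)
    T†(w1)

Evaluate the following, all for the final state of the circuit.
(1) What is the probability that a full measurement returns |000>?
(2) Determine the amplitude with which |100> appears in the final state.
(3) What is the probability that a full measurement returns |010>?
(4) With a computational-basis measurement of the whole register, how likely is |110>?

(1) The probability of measuring |000> is 1/2.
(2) The final state's coefficient on |100> equals sqrt(2)/2.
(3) Outcome |010> occurs with probability 0.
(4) The probability of measuring |110> is 0.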